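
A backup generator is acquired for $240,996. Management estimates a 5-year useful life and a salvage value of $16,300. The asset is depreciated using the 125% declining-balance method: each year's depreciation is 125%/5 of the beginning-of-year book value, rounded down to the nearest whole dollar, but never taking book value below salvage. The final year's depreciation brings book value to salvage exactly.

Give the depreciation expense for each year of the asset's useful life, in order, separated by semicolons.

$60,249; $45,186; $33,890; $25,417; $59,954

Depreciable base = $240,996 − $16,300 = $224,696.
Year 1: ⌊$240,996 × 125%/5⌋ = $60,249. Book value $180,747.
Year 2: ⌊$180,747 × 125%/5⌋ = $45,186. Book value $135,561.
Year 3: ⌊$135,561 × 125%/5⌋ = $33,890. Book value $101,671.
Year 4: ⌊$101,671 × 125%/5⌋ = $25,417. Book value $76,254.
Year 5 (final): $76,254 − $16,300 = $59,954. Book value $16,300.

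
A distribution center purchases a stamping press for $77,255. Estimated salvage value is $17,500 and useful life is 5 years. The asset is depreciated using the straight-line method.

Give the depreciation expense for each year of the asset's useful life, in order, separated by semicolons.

$11,951; $11,951; $11,951; $11,951; $11,951

Depreciable base = $77,255 − $17,500 = $59,755.
Annual expense = $59,755 / 5 = $11,951.
End of year 1: book value $65,304.
End of year 2: book value $53,353.
End of year 3: book value $41,402.
End of year 4: book value $29,451.
End of year 5: book value $17,500.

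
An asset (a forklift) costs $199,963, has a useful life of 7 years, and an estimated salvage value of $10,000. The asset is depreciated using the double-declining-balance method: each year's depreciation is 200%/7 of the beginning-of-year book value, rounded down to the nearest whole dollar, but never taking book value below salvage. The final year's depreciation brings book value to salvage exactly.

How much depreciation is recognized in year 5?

Depreciable base = $199,963 − $10,000 = $189,963.
Year 1: ⌊$199,963 × 200%/7⌋ = $57,132. Book value $142,831.
Year 2: ⌊$142,831 × 200%/7⌋ = $40,808. Book value $102,023.
Year 3: ⌊$102,023 × 200%/7⌋ = $29,149. Book value $72,874.
Year 4: ⌊$72,874 × 200%/7⌋ = $20,821. Book value $52,053.
Year 5: ⌊$52,053 × 200%/7⌋ = $14,872. Book value $37,181.

$14,872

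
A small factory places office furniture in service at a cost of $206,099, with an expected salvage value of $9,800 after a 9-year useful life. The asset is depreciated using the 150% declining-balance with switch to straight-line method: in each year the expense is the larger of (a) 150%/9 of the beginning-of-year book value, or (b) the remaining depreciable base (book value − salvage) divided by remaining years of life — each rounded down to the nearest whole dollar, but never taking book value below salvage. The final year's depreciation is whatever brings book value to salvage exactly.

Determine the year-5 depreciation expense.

$17,918

Depreciable base = $206,099 − $9,800 = $196,299.
Year 1: DB = ⌊$206,099 × 150%/9⌋ = $34,349; SL = ⌊$196,299/9⌋ = $21,811 → take DB $34,349. Book value $171,750.
Year 2: DB = ⌊$171,750 × 150%/9⌋ = $28,625; SL = ⌊$161,950/8⌋ = $20,243 → take DB $28,625. Book value $143,125.
Year 3: DB = ⌊$143,125 × 150%/9⌋ = $23,854; SL = ⌊$133,325/7⌋ = $19,046 → take DB $23,854. Book value $119,271.
Year 4: DB = ⌊$119,271 × 150%/9⌋ = $19,878; SL = ⌊$109,471/6⌋ = $18,245 → take DB $19,878. Book value $99,393.
Year 5: DB = ⌊$99,393 × 150%/9⌋ = $16,565; SL = ⌊$89,593/5⌋ = $17,918 → take SL $17,918. Book value $81,475.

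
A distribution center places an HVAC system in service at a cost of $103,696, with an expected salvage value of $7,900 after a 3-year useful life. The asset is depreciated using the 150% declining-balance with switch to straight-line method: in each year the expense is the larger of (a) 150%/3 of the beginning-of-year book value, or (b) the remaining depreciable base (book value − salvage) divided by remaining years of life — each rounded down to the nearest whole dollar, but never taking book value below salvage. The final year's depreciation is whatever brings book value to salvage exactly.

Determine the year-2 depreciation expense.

$25,924

Depreciable base = $103,696 − $7,900 = $95,796.
Year 1: DB = ⌊$103,696 × 150%/3⌋ = $51,848; SL = ⌊$95,796/3⌋ = $31,932 → take DB $51,848. Book value $51,848.
Year 2: DB = ⌊$51,848 × 150%/3⌋ = $25,924; SL = ⌊$43,948/2⌋ = $21,974 → take DB $25,924. Book value $25,924.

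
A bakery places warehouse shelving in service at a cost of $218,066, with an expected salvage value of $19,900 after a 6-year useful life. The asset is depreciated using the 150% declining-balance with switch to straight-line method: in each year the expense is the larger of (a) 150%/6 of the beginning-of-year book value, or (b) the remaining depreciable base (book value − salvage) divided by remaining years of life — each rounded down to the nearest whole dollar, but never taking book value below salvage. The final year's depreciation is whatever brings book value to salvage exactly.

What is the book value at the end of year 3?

Depreciable base = $218,066 − $19,900 = $198,166.
Year 1: DB = ⌊$218,066 × 150%/6⌋ = $54,516; SL = ⌊$198,166/6⌋ = $33,027 → take DB $54,516. Book value $163,550.
Year 2: DB = ⌊$163,550 × 150%/6⌋ = $40,887; SL = ⌊$143,650/5⌋ = $28,730 → take DB $40,887. Book value $122,663.
Year 3: DB = ⌊$122,663 × 150%/6⌋ = $30,665; SL = ⌊$102,763/4⌋ = $25,690 → take DB $30,665. Book value $91,998.

$91,998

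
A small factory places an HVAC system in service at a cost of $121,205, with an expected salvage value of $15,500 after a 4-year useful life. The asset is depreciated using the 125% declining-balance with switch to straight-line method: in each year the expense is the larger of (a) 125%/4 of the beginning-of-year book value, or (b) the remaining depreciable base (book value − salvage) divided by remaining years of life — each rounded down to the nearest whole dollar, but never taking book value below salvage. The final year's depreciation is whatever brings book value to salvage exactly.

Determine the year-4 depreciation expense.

$20,895

Depreciable base = $121,205 − $15,500 = $105,705.
Year 1: DB = ⌊$121,205 × 125%/4⌋ = $37,876; SL = ⌊$105,705/4⌋ = $26,426 → take DB $37,876. Book value $83,329.
Year 2: DB = ⌊$83,329 × 125%/4⌋ = $26,040; SL = ⌊$67,829/3⌋ = $22,609 → take DB $26,040. Book value $57,289.
Year 3: DB = ⌊$57,289 × 125%/4⌋ = $17,902; SL = ⌊$41,789/2⌋ = $20,894 → take SL $20,894. Book value $36,395.
Year 4 (final): $36,395 − $15,500 = $20,895. Book value $15,500.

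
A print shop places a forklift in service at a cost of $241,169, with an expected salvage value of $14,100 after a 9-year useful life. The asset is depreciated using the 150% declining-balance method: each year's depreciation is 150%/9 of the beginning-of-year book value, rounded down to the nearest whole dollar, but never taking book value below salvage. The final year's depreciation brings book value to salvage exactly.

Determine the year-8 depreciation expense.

Depreciable base = $241,169 − $14,100 = $227,069.
Year 1: ⌊$241,169 × 150%/9⌋ = $40,194. Book value $200,975.
Year 2: ⌊$200,975 × 150%/9⌋ = $33,495. Book value $167,480.
Year 3: ⌊$167,480 × 150%/9⌋ = $27,913. Book value $139,567.
Year 4: ⌊$139,567 × 150%/9⌋ = $23,261. Book value $116,306.
Year 5: ⌊$116,306 × 150%/9⌋ = $19,384. Book value $96,922.
Year 6: ⌊$96,922 × 150%/9⌋ = $16,153. Book value $80,769.
Year 7: ⌊$80,769 × 150%/9⌋ = $13,461. Book value $67,308.
Year 8: ⌊$67,308 × 150%/9⌋ = $11,218. Book value $56,090.

$11,218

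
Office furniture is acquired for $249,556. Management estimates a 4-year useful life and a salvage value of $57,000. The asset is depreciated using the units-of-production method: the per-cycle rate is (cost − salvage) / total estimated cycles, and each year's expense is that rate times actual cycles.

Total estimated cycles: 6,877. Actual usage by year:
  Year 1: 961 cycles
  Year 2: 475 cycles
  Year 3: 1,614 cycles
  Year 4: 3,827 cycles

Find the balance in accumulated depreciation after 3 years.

$85,400

Depreciable base = $249,556 − $57,000 = $192,556.
Rate = $192,556 / 6,877 cycles = $28 per cycle.
Year 1: 961 × $28 = $26,908. Book value $222,648.
Year 2: 475 × $28 = $13,300. Book value $209,348.
Year 3: 1,614 × $28 = $45,192. Book value $164,156.
Accumulated through year 3 = $249,556 − $164,156 = $85,400.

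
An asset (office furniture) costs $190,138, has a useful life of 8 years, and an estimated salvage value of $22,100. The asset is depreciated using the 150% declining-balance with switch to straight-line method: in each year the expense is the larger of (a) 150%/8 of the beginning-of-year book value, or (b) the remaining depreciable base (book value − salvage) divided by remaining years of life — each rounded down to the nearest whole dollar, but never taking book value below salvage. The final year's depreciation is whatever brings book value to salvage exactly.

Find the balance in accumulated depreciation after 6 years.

Depreciable base = $190,138 − $22,100 = $168,038.
Year 1: DB = ⌊$190,138 × 150%/8⌋ = $35,650; SL = ⌊$168,038/8⌋ = $21,004 → take DB $35,650. Book value $154,488.
Year 2: DB = ⌊$154,488 × 150%/8⌋ = $28,966; SL = ⌊$132,388/7⌋ = $18,912 → take DB $28,966. Book value $125,522.
Year 3: DB = ⌊$125,522 × 150%/8⌋ = $23,535; SL = ⌊$103,422/6⌋ = $17,237 → take DB $23,535. Book value $101,987.
Year 4: DB = ⌊$101,987 × 150%/8⌋ = $19,122; SL = ⌊$79,887/5⌋ = $15,977 → take DB $19,122. Book value $82,865.
Year 5: DB = ⌊$82,865 × 150%/8⌋ = $15,537; SL = ⌊$60,765/4⌋ = $15,191 → take DB $15,537. Book value $67,328.
Year 6: DB = ⌊$67,328 × 150%/8⌋ = $12,624; SL = ⌊$45,228/3⌋ = $15,076 → take SL $15,076. Book value $52,252.
Accumulated through year 6 = $190,138 − $52,252 = $137,886.

$137,886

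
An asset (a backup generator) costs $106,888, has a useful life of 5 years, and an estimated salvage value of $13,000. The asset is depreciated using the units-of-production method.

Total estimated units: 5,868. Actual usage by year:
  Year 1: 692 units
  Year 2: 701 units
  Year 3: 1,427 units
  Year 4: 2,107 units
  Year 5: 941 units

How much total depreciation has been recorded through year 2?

$22,288

Depreciable base = $106,888 − $13,000 = $93,888.
Rate = $93,888 / 5,868 units = $16 per unit.
Year 1: 692 × $16 = $11,072. Book value $95,816.
Year 2: 701 × $16 = $11,216. Book value $84,600.
Accumulated through year 2 = $106,888 − $84,600 = $22,288.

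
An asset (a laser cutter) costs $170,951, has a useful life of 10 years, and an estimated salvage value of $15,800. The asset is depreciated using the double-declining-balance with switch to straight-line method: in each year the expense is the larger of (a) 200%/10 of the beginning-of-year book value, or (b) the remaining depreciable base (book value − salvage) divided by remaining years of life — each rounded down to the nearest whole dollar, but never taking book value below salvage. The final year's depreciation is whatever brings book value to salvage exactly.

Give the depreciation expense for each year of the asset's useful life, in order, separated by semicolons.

Depreciable base = $170,951 − $15,800 = $155,151.
Year 1: DB = ⌊$170,951 × 200%/10⌋ = $34,190; SL = ⌊$155,151/10⌋ = $15,515 → take DB $34,190. Book value $136,761.
Year 2: DB = ⌊$136,761 × 200%/10⌋ = $27,352; SL = ⌊$120,961/9⌋ = $13,440 → take DB $27,352. Book value $109,409.
Year 3: DB = ⌊$109,409 × 200%/10⌋ = $21,881; SL = ⌊$93,609/8⌋ = $11,701 → take DB $21,881. Book value $87,528.
Year 4: DB = ⌊$87,528 × 200%/10⌋ = $17,505; SL = ⌊$71,728/7⌋ = $10,246 → take DB $17,505. Book value $70,023.
Year 5: DB = ⌊$70,023 × 200%/10⌋ = $14,004; SL = ⌊$54,223/6⌋ = $9,037 → take DB $14,004. Book value $56,019.
Year 6: DB = ⌊$56,019 × 200%/10⌋ = $11,203; SL = ⌊$40,219/5⌋ = $8,043 → take DB $11,203. Book value $44,816.
Year 7: DB = ⌊$44,816 × 200%/10⌋ = $8,963; SL = ⌊$29,016/4⌋ = $7,254 → take DB $8,963. Book value $35,853.
Year 8: DB = ⌊$35,853 × 200%/10⌋ = $7,170; SL = ⌊$20,053/3⌋ = $6,684 → take DB $7,170. Book value $28,683.
Year 9: DB = ⌊$28,683 × 200%/10⌋ = $5,736; SL = ⌊$12,883/2⌋ = $6,441 → take SL $6,441. Book value $22,242.
Year 10 (final): $22,242 − $15,800 = $6,442. Book value $15,800.

$34,190; $27,352; $21,881; $17,505; $14,004; $11,203; $8,963; $7,170; $6,441; $6,442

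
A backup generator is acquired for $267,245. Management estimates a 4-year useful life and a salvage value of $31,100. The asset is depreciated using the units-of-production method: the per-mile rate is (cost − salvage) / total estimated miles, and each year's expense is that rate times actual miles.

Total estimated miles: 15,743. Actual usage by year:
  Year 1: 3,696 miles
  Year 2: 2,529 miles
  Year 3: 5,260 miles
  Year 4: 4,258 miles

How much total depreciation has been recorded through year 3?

Depreciable base = $267,245 − $31,100 = $236,145.
Rate = $236,145 / 15,743 miles = $15 per mile.
Year 1: 3,696 × $15 = $55,440. Book value $211,805.
Year 2: 2,529 × $15 = $37,935. Book value $173,870.
Year 3: 5,260 × $15 = $78,900. Book value $94,970.
Accumulated through year 3 = $267,245 − $94,970 = $172,275.

$172,275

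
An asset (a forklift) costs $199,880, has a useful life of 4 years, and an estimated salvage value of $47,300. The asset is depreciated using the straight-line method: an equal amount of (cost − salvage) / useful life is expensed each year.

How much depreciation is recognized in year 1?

$38,145

Depreciable base = $199,880 − $47,300 = $152,580.
Annual expense = $152,580 / 4 = $38,145.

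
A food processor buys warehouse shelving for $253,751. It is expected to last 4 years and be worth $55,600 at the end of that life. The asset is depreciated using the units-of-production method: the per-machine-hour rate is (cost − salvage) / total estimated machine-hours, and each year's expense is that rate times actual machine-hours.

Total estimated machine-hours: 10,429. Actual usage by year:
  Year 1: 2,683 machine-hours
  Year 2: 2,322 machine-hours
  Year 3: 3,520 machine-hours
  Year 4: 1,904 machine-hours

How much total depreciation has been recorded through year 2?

$95,095

Depreciable base = $253,751 − $55,600 = $198,151.
Rate = $198,151 / 10,429 machine-hours = $19 per machine-hour.
Year 1: 2,683 × $19 = $50,977. Book value $202,774.
Year 2: 2,322 × $19 = $44,118. Book value $158,656.
Accumulated through year 2 = $253,751 − $158,656 = $95,095.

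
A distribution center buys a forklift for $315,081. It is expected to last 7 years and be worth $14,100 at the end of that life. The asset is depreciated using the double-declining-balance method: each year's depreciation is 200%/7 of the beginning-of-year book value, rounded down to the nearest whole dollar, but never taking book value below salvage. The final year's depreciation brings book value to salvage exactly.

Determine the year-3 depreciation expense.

$45,930

Depreciable base = $315,081 − $14,100 = $300,981.
Year 1: ⌊$315,081 × 200%/7⌋ = $90,023. Book value $225,058.
Year 2: ⌊$225,058 × 200%/7⌋ = $64,302. Book value $160,756.
Year 3: ⌊$160,756 × 200%/7⌋ = $45,930. Book value $114,826.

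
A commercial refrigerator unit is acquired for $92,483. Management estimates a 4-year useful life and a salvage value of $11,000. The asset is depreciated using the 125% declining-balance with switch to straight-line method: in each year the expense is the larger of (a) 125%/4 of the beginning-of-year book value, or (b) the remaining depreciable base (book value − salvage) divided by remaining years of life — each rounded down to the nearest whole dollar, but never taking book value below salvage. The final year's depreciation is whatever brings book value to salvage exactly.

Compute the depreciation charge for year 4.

$16,357

Depreciable base = $92,483 − $11,000 = $81,483.
Year 1: DB = ⌊$92,483 × 125%/4⌋ = $28,900; SL = ⌊$81,483/4⌋ = $20,370 → take DB $28,900. Book value $63,583.
Year 2: DB = ⌊$63,583 × 125%/4⌋ = $19,869; SL = ⌊$52,583/3⌋ = $17,527 → take DB $19,869. Book value $43,714.
Year 3: DB = ⌊$43,714 × 125%/4⌋ = $13,660; SL = ⌊$32,714/2⌋ = $16,357 → take SL $16,357. Book value $27,357.
Year 4 (final): $27,357 − $11,000 = $16,357. Book value $11,000.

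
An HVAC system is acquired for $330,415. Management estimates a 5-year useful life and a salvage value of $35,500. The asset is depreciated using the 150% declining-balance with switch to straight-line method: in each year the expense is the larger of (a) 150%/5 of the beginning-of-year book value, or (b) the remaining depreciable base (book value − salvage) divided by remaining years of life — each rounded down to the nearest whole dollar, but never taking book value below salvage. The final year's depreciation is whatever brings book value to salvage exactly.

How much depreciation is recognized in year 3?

$48,571

Depreciable base = $330,415 − $35,500 = $294,915.
Year 1: DB = ⌊$330,415 × 150%/5⌋ = $99,124; SL = ⌊$294,915/5⌋ = $58,983 → take DB $99,124. Book value $231,291.
Year 2: DB = ⌊$231,291 × 150%/5⌋ = $69,387; SL = ⌊$195,791/4⌋ = $48,947 → take DB $69,387. Book value $161,904.
Year 3: DB = ⌊$161,904 × 150%/5⌋ = $48,571; SL = ⌊$126,404/3⌋ = $42,134 → take DB $48,571. Book value $113,333.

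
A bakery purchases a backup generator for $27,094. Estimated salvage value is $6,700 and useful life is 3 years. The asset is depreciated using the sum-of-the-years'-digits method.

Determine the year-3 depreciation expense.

Depreciable base = $27,094 − $6,700 = $20,394.
Sum of the years' digits = 3+2+1 = 6.
Year 1: $20,394 × 3/6 = $10,197. Book value $16,897.
Year 2: $20,394 × 2/6 = $6,798. Book value $10,099.
Year 3: $20,394 × 1/6 = $3,399. Book value $6,700.

$3,399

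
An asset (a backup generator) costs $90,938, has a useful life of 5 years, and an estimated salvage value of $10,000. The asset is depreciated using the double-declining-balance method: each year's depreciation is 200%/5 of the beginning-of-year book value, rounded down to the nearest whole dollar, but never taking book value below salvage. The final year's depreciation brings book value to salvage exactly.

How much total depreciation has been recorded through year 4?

$79,152

Depreciable base = $90,938 − $10,000 = $80,938.
Year 1: ⌊$90,938 × 200%/5⌋ = $36,375. Book value $54,563.
Year 2: ⌊$54,563 × 200%/5⌋ = $21,825. Book value $32,738.
Year 3: ⌊$32,738 × 200%/5⌋ = $13,095. Book value $19,643.
Year 4: ⌊$19,643 × 200%/5⌋ = $7,857. Book value $11,786.
Accumulated through year 4 = $90,938 − $11,786 = $79,152.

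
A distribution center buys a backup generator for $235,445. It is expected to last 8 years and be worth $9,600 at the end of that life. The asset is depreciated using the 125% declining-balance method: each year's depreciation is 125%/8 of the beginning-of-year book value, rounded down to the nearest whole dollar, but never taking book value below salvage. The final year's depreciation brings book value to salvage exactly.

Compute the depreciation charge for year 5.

Depreciable base = $235,445 − $9,600 = $225,845.
Year 1: ⌊$235,445 × 125%/8⌋ = $36,788. Book value $198,657.
Year 2: ⌊$198,657 × 125%/8⌋ = $31,040. Book value $167,617.
Year 3: ⌊$167,617 × 125%/8⌋ = $26,190. Book value $141,427.
Year 4: ⌊$141,427 × 125%/8⌋ = $22,097. Book value $119,330.
Year 5: ⌊$119,330 × 125%/8⌋ = $18,645. Book value $100,685.

$18,645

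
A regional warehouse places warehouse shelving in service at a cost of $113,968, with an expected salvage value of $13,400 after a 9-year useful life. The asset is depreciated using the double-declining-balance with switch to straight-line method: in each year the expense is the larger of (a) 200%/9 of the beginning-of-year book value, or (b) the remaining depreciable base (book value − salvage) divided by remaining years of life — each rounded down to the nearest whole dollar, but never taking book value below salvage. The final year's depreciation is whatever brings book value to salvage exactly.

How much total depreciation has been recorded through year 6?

$88,736

Depreciable base = $113,968 − $13,400 = $100,568.
Year 1: DB = ⌊$113,968 × 200%/9⌋ = $25,326; SL = ⌊$100,568/9⌋ = $11,174 → take DB $25,326. Book value $88,642.
Year 2: DB = ⌊$88,642 × 200%/9⌋ = $19,698; SL = ⌊$75,242/8⌋ = $9,405 → take DB $19,698. Book value $68,944.
Year 3: DB = ⌊$68,944 × 200%/9⌋ = $15,320; SL = ⌊$55,544/7⌋ = $7,934 → take DB $15,320. Book value $53,624.
Year 4: DB = ⌊$53,624 × 200%/9⌋ = $11,916; SL = ⌊$40,224/6⌋ = $6,704 → take DB $11,916. Book value $41,708.
Year 5: DB = ⌊$41,708 × 200%/9⌋ = $9,268; SL = ⌊$28,308/5⌋ = $5,661 → take DB $9,268. Book value $32,440.
Year 6: DB = ⌊$32,440 × 200%/9⌋ = $7,208; SL = ⌊$19,040/4⌋ = $4,760 → take DB $7,208. Book value $25,232.
Accumulated through year 6 = $113,968 − $25,232 = $88,736.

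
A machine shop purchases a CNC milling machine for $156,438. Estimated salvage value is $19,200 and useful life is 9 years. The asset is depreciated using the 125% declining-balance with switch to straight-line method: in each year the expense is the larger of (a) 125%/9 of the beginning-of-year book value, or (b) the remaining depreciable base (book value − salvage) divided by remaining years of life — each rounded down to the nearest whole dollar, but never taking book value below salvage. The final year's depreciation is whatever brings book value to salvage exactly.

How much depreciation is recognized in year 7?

Depreciable base = $156,438 − $19,200 = $137,238.
Year 1: DB = ⌊$156,438 × 125%/9⌋ = $21,727; SL = ⌊$137,238/9⌋ = $15,248 → take DB $21,727. Book value $134,711.
Year 2: DB = ⌊$134,711 × 125%/9⌋ = $18,709; SL = ⌊$115,511/8⌋ = $14,438 → take DB $18,709. Book value $116,002.
Year 3: DB = ⌊$116,002 × 125%/9⌋ = $16,111; SL = ⌊$96,802/7⌋ = $13,828 → take DB $16,111. Book value $99,891.
Year 4: DB = ⌊$99,891 × 125%/9⌋ = $13,873; SL = ⌊$80,691/6⌋ = $13,448 → take DB $13,873. Book value $86,018.
Year 5: DB = ⌊$86,018 × 125%/9⌋ = $11,946; SL = ⌊$66,818/5⌋ = $13,363 → take SL $13,363. Book value $72,655.
Year 6: DB = ⌊$72,655 × 125%/9⌋ = $10,090; SL = ⌊$53,455/4⌋ = $13,363 → take SL $13,363. Book value $59,292.
Year 7: DB = ⌊$59,292 × 125%/9⌋ = $8,235; SL = ⌊$40,092/3⌋ = $13,364 → take SL $13,364. Book value $45,928.

$13,364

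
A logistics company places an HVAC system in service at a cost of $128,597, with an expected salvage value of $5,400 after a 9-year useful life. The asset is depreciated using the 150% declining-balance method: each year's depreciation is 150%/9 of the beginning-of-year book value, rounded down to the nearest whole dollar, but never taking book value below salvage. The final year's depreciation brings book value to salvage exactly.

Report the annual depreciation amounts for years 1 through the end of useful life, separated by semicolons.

$21,432; $17,860; $14,884; $12,403; $10,336; $8,613; $7,178; $5,981; $24,510

Depreciable base = $128,597 − $5,400 = $123,197.
Year 1: ⌊$128,597 × 150%/9⌋ = $21,432. Book value $107,165.
Year 2: ⌊$107,165 × 150%/9⌋ = $17,860. Book value $89,305.
Year 3: ⌊$89,305 × 150%/9⌋ = $14,884. Book value $74,421.
Year 4: ⌊$74,421 × 150%/9⌋ = $12,403. Book value $62,018.
Year 5: ⌊$62,018 × 150%/9⌋ = $10,336. Book value $51,682.
Year 6: ⌊$51,682 × 150%/9⌋ = $8,613. Book value $43,069.
Year 7: ⌊$43,069 × 150%/9⌋ = $7,178. Book value $35,891.
Year 8: ⌊$35,891 × 150%/9⌋ = $5,981. Book value $29,910.
Year 9 (final): $29,910 − $5,400 = $24,510. Book value $5,400.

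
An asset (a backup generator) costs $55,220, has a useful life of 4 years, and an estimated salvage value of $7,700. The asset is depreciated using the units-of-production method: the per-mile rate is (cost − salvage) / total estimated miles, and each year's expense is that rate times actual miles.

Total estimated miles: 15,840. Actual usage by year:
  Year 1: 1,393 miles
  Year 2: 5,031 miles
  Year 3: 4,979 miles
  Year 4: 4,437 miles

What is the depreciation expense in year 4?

$13,311

Depreciable base = $55,220 − $7,700 = $47,520.
Rate = $47,520 / 15,840 miles = $3 per mile.
Year 1: 1,393 × $3 = $4,179. Book value $51,041.
Year 2: 5,031 × $3 = $15,093. Book value $35,948.
Year 3: 4,979 × $3 = $14,937. Book value $21,011.
Year 4: 4,437 × $3 = $13,311. Book value $7,700.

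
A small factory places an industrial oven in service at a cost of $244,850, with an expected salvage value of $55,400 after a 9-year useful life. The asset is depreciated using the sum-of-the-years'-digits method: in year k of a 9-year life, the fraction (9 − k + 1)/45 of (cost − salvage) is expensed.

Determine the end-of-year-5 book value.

$97,500

Depreciable base = $244,850 − $55,400 = $189,450.
Sum of the years' digits = 9+8+7+6+5+4+3+2+1 = 45.
Year 1: $189,450 × 9/45 = $37,890. Book value $206,960.
Year 2: $189,450 × 8/45 = $33,680. Book value $173,280.
Year 3: $189,450 × 7/45 = $29,470. Book value $143,810.
Year 4: $189,450 × 6/45 = $25,260. Book value $118,550.
Year 5: $189,450 × 5/45 = $21,050. Book value $97,500.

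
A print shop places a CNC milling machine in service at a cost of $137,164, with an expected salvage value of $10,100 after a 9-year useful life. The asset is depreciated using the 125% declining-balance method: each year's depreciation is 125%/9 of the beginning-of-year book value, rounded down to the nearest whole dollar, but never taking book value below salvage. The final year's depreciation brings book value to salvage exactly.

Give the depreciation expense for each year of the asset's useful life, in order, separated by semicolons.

Depreciable base = $137,164 − $10,100 = $127,064.
Year 1: ⌊$137,164 × 125%/9⌋ = $19,050. Book value $118,114.
Year 2: ⌊$118,114 × 125%/9⌋ = $16,404. Book value $101,710.
Year 3: ⌊$101,710 × 125%/9⌋ = $14,126. Book value $87,584.
Year 4: ⌊$87,584 × 125%/9⌋ = $12,164. Book value $75,420.
Year 5: ⌊$75,420 × 125%/9⌋ = $10,475. Book value $64,945.
Year 6: ⌊$64,945 × 125%/9⌋ = $9,020. Book value $55,925.
Year 7: ⌊$55,925 × 125%/9⌋ = $7,767. Book value $48,158.
Year 8: ⌊$48,158 × 125%/9⌋ = $6,688. Book value $41,470.
Year 9 (final): $41,470 − $10,100 = $31,370. Book value $10,100.

$19,050; $16,404; $14,126; $12,164; $10,475; $9,020; $7,767; $6,688; $31,370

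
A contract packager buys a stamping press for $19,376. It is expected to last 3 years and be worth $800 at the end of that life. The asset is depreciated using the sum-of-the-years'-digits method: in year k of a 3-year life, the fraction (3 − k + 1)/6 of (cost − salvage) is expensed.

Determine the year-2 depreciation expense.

$6,192

Depreciable base = $19,376 − $800 = $18,576.
Sum of the years' digits = 3+2+1 = 6.
Year 1: $18,576 × 3/6 = $9,288. Book value $10,088.
Year 2: $18,576 × 2/6 = $6,192. Book value $3,896.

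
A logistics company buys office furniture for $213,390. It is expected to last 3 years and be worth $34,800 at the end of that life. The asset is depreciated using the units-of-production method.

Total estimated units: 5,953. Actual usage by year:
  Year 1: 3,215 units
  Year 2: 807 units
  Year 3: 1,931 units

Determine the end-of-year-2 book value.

$92,730

Depreciable base = $213,390 − $34,800 = $178,590.
Rate = $178,590 / 5,953 units = $30 per unit.
Year 1: 3,215 × $30 = $96,450. Book value $116,940.
Year 2: 807 × $30 = $24,210. Book value $92,730.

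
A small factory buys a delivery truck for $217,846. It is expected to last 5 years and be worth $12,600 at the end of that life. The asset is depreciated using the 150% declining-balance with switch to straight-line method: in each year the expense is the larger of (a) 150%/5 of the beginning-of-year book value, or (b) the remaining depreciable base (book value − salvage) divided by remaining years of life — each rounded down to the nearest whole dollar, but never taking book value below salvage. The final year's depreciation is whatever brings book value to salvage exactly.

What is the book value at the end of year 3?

Depreciable base = $217,846 − $12,600 = $205,246.
Year 1: DB = ⌊$217,846 × 150%/5⌋ = $65,353; SL = ⌊$205,246/5⌋ = $41,049 → take DB $65,353. Book value $152,493.
Year 2: DB = ⌊$152,493 × 150%/5⌋ = $45,747; SL = ⌊$139,893/4⌋ = $34,973 → take DB $45,747. Book value $106,746.
Year 3: DB = ⌊$106,746 × 150%/5⌋ = $32,023; SL = ⌊$94,146/3⌋ = $31,382 → take DB $32,023. Book value $74,723.

$74,723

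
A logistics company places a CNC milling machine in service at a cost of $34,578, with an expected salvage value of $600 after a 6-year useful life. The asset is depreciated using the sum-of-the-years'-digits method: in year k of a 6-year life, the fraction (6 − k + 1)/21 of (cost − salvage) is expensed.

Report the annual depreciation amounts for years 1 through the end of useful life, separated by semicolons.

Depreciable base = $34,578 − $600 = $33,978.
Sum of the years' digits = 6+5+4+3+2+1 = 21.
Year 1: $33,978 × 6/21 = $9,708. Book value $24,870.
Year 2: $33,978 × 5/21 = $8,090. Book value $16,780.
Year 3: $33,978 × 4/21 = $6,472. Book value $10,308.
Year 4: $33,978 × 3/21 = $4,854. Book value $5,454.
Year 5: $33,978 × 2/21 = $3,236. Book value $2,218.
Year 6: $33,978 × 1/21 = $1,618. Book value $600.

$9,708; $8,090; $6,472; $4,854; $3,236; $1,618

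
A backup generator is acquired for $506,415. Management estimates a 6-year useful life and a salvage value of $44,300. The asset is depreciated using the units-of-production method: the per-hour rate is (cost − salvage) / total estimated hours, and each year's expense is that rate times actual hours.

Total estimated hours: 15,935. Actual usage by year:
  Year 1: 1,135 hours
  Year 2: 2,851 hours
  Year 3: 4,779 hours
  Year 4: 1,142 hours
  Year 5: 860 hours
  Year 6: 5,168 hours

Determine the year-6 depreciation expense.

$149,872

Depreciable base = $506,415 − $44,300 = $462,115.
Rate = $462,115 / 15,935 hours = $29 per hour.
Year 1: 1,135 × $29 = $32,915. Book value $473,500.
Year 2: 2,851 × $29 = $82,679. Book value $390,821.
Year 3: 4,779 × $29 = $138,591. Book value $252,230.
Year 4: 1,142 × $29 = $33,118. Book value $219,112.
Year 5: 860 × $29 = $24,940. Book value $194,172.
Year 6: 5,168 × $29 = $149,872. Book value $44,300.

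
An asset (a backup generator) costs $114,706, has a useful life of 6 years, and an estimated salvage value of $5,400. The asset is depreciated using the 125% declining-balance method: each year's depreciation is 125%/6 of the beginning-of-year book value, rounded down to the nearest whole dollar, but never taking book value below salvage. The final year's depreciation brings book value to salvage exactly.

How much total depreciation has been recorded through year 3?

Depreciable base = $114,706 − $5,400 = $109,306.
Year 1: ⌊$114,706 × 125%/6⌋ = $23,897. Book value $90,809.
Year 2: ⌊$90,809 × 125%/6⌋ = $18,918. Book value $71,891.
Year 3: ⌊$71,891 × 125%/6⌋ = $14,977. Book value $56,914.
Accumulated through year 3 = $114,706 − $56,914 = $57,792.

$57,792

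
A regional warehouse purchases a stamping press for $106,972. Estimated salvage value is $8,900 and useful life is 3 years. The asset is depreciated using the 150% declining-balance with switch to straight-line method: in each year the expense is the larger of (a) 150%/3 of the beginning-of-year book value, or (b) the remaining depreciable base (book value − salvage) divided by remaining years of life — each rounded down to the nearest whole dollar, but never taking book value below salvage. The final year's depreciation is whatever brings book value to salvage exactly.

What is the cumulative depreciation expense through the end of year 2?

$80,229

Depreciable base = $106,972 − $8,900 = $98,072.
Year 1: DB = ⌊$106,972 × 150%/3⌋ = $53,486; SL = ⌊$98,072/3⌋ = $32,690 → take DB $53,486. Book value $53,486.
Year 2: DB = ⌊$53,486 × 150%/3⌋ = $26,743; SL = ⌊$44,586/2⌋ = $22,293 → take DB $26,743. Book value $26,743.
Accumulated through year 2 = $106,972 − $26,743 = $80,229.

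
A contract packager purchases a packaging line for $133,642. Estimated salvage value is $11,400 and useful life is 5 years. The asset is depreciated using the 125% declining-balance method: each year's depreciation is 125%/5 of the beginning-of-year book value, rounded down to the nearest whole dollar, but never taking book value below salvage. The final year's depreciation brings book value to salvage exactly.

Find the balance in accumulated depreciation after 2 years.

$58,468

Depreciable base = $133,642 − $11,400 = $122,242.
Year 1: ⌊$133,642 × 125%/5⌋ = $33,410. Book value $100,232.
Year 2: ⌊$100,232 × 125%/5⌋ = $25,058. Book value $75,174.
Accumulated through year 2 = $133,642 − $75,174 = $58,468.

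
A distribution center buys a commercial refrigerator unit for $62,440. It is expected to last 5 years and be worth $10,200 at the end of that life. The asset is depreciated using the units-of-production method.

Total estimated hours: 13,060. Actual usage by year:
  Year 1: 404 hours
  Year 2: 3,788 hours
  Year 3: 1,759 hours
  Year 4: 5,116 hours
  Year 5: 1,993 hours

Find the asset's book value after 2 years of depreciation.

$45,672

Depreciable base = $62,440 − $10,200 = $52,240.
Rate = $52,240 / 13,060 hours = $4 per hour.
Year 1: 404 × $4 = $1,616. Book value $60,824.
Year 2: 3,788 × $4 = $15,152. Book value $45,672.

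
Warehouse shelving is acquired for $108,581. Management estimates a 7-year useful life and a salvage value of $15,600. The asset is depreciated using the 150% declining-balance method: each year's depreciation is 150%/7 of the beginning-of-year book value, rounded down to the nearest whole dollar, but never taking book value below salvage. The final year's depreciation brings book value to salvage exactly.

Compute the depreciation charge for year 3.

$14,364

Depreciable base = $108,581 − $15,600 = $92,981.
Year 1: ⌊$108,581 × 150%/7⌋ = $23,267. Book value $85,314.
Year 2: ⌊$85,314 × 150%/7⌋ = $18,281. Book value $67,033.
Year 3: ⌊$67,033 × 150%/7⌋ = $14,364. Book value $52,669.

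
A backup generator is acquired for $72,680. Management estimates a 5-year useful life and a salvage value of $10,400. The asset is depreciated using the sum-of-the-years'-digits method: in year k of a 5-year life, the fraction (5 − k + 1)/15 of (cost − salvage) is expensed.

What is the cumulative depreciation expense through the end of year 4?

Depreciable base = $72,680 − $10,400 = $62,280.
Sum of the years' digits = 5+4+3+2+1 = 15.
Year 1: $62,280 × 5/15 = $20,760. Book value $51,920.
Year 2: $62,280 × 4/15 = $16,608. Book value $35,312.
Year 3: $62,280 × 3/15 = $12,456. Book value $22,856.
Year 4: $62,280 × 2/15 = $8,304. Book value $14,552.
Accumulated through year 4 = $72,680 − $14,552 = $58,128.

$58,128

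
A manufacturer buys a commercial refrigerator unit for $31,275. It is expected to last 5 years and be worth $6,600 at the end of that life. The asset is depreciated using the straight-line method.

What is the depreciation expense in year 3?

Depreciable base = $31,275 − $6,600 = $24,675.
Annual expense = $24,675 / 5 = $4,935.

$4,935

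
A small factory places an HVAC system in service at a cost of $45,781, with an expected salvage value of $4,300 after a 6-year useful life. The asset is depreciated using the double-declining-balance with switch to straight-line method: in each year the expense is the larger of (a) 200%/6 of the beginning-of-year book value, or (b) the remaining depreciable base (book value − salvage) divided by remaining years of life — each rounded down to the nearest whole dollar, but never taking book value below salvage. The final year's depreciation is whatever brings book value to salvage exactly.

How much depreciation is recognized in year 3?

$6,782

Depreciable base = $45,781 − $4,300 = $41,481.
Year 1: DB = ⌊$45,781 × 200%/6⌋ = $15,260; SL = ⌊$41,481/6⌋ = $6,913 → take DB $15,260. Book value $30,521.
Year 2: DB = ⌊$30,521 × 200%/6⌋ = $10,173; SL = ⌊$26,221/5⌋ = $5,244 → take DB $10,173. Book value $20,348.
Year 3: DB = ⌊$20,348 × 200%/6⌋ = $6,782; SL = ⌊$16,048/4⌋ = $4,012 → take DB $6,782. Book value $13,566.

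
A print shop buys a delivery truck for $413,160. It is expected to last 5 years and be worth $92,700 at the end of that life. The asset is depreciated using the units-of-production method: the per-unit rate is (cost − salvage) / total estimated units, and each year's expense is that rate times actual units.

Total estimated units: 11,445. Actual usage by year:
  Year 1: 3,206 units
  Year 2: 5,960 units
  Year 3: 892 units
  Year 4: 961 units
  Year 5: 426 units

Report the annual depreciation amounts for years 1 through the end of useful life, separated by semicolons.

Depreciable base = $413,160 − $92,700 = $320,460.
Rate = $320,460 / 11,445 units = $28 per unit.
Year 1: 3,206 × $28 = $89,768. Book value $323,392.
Year 2: 5,960 × $28 = $166,880. Book value $156,512.
Year 3: 892 × $28 = $24,976. Book value $131,536.
Year 4: 961 × $28 = $26,908. Book value $104,628.
Year 5: 426 × $28 = $11,928. Book value $92,700.

$89,768; $166,880; $24,976; $26,908; $11,928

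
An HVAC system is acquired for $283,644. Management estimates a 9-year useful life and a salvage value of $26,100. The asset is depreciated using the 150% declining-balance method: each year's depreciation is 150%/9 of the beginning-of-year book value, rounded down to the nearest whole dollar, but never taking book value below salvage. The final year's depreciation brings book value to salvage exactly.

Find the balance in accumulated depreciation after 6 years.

Depreciable base = $283,644 − $26,100 = $257,544.
Year 1: ⌊$283,644 × 150%/9⌋ = $47,274. Book value $236,370.
Year 2: ⌊$236,370 × 150%/9⌋ = $39,395. Book value $196,975.
Year 3: ⌊$196,975 × 150%/9⌋ = $32,829. Book value $164,146.
Year 4: ⌊$164,146 × 150%/9⌋ = $27,357. Book value $136,789.
Year 5: ⌊$136,789 × 150%/9⌋ = $22,798. Book value $113,991.
Year 6: ⌊$113,991 × 150%/9⌋ = $18,998. Book value $94,993.
Accumulated through year 6 = $283,644 − $94,993 = $188,651.

$188,651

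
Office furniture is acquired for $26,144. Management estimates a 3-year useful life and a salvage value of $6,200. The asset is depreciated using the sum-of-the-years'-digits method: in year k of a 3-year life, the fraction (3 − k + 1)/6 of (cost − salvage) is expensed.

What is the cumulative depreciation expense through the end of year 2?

Depreciable base = $26,144 − $6,200 = $19,944.
Sum of the years' digits = 3+2+1 = 6.
Year 1: $19,944 × 3/6 = $9,972. Book value $16,172.
Year 2: $19,944 × 2/6 = $6,648. Book value $9,524.
Accumulated through year 2 = $26,144 − $9,524 = $16,620.

$16,620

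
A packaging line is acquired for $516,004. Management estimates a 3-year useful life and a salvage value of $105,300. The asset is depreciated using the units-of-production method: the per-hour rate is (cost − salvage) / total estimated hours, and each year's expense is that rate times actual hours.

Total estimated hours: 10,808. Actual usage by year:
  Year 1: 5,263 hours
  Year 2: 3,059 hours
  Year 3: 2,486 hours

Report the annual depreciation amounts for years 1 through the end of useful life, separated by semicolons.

Depreciable base = $516,004 − $105,300 = $410,704.
Rate = $410,704 / 10,808 hours = $38 per hour.
Year 1: 5,263 × $38 = $199,994. Book value $316,010.
Year 2: 3,059 × $38 = $116,242. Book value $199,768.
Year 3: 2,486 × $38 = $94,468. Book value $105,300.

$199,994; $116,242; $94,468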